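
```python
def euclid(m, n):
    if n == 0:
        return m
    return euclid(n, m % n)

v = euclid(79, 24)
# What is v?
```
Call trace:
euclid(m=79, n=24)
  euclid(m=24, n=7)
    euclid(m=7, n=3)
      euclid(m=3, n=1)
        euclid(m=1, n=0)
        -> return 1
      -> return 1
    -> return 1
  -> return 1
-> return 1

Final answer: 1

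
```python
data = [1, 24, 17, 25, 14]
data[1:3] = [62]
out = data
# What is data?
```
Trace:
  data=[1, 24, 17, 25, 14]
  data=[1, 62, 25, 14]
  data=[1, 62, 25, 14], out=[1, 62, 25, 14]

Final answer: [1, 62, 25, 14]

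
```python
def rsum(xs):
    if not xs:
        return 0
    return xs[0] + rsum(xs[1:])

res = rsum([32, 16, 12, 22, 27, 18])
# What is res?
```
Call trace:
rsum(xs=[32, 16, 12, 22, 27, 18])
  rsum(xs=[16, 12, 22, 27, 18])
    rsum(xs=[12, 22, 27, 18])
      rsum(xs=[22, 27, 18])
        rsum(xs=[27, 18])
          rsum(xs=[18])
            rsum(xs=[])
            -> return 0
          -> return 18
        -> return 45
      -> return 67
    -> return 79
  -> return 95
-> return 127

Final answer: 127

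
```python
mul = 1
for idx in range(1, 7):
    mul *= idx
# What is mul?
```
Trace:
  mul=1
  mul=1, idx=1
  mul=2, idx=2
  mul=6, idx=3
  mul=24, idx=4
  mul=120, idx=5
  mul=720, idx=6

Final answer: 720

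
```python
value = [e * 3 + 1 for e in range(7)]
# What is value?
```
Trace:
  e=0
  e=1
  e=2
  e=3
  e=4
  e=5
  e=6
  value=[1, 4, 7, 10, 13, 16, 19]

Final answer: [1, 4, 7, 10, 13, 16, 19]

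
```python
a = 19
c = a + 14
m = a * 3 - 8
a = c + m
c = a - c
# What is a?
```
Trace:
  a=19
  a=19, c=33
  a=19, c=33, m=49
  a=82, c=33, m=49
  a=82, c=49, m=49

Final answer: 82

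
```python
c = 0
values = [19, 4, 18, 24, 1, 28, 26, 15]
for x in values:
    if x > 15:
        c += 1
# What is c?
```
Trace:
  c=0
  c=1, x=19
  c=1, x=4
  c=2, x=18
  c=3, x=24
  c=3, x=1
  c=4, x=28
  c=5, x=26
  c=5, x=15

Final answer: 5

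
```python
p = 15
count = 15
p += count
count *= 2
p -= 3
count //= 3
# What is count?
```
Trace:
  p=15
  p=15, count=15
  p=30, count=15
  p=30, count=30
  p=27, count=30
  p=27, count=10

Final answer: 10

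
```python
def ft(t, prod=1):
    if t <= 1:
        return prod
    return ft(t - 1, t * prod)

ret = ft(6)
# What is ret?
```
Call trace:
ft(t=6, prod=1)
  ft(t=5, prod=6)
    ft(t=4, prod=30)
      ft(t=3, prod=120)
        ft(t=2, prod=360)
          ft(t=1, prod=720)
          -> return 720
        -> return 720
      -> return 720
    -> return 720
  -> return 720
-> return 720

Final answer: 720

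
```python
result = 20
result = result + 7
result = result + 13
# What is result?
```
Trace:
  result=20
  result=27
  result=40

Final answer: 40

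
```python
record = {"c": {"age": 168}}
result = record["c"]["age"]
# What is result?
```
Trace:
  record={'c': {'age': 168}}
  record={'c': {'age': 168}}, result=168

Final answer: 168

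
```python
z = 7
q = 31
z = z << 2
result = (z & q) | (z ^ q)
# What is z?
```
Trace:
  z=7
  z=7, q=31
  z=28, q=31
  z=28, q=31, result=31

Final answer: 28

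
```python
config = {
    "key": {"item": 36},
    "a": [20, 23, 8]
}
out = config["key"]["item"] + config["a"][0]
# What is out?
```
Trace:
  config={'key': {'item': 36}, 'a': [20, 23, 8]}
  config={'key': {'item': 36}, 'a': [20, 23, 8]}, out=56

Final answer: 56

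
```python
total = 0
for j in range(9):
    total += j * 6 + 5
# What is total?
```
Trace:
  total=0
  total=5, j=0
  total=16, j=1
  total=33, j=2
  total=56, j=3
  total=85, j=4
  total=120, j=5
  total=161, j=6
  total=208, j=7
  total=261, j=8

Final answer: 261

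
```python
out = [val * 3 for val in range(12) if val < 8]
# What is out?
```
Trace:
  val=0
  val=1
  val=2
  val=3
  val=4
  val=5
  val=6
  val=7
  val=8
  val=9
  val=10
  val=11
  out=[0, 3, 6, 9, 12, 15, 18, 21]

Final answer: [0, 3, 6, 9, 12, 15, 18, 21]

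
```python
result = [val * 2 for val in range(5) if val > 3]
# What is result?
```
Trace:
  val=0
  val=1
  val=2
  val=3
  val=4
  result=[8]

Final answer: [8]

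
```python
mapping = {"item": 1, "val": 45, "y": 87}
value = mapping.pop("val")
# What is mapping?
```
Trace:
  mapping={'item': 1, 'val': 45, 'y': 87}
  mapping={'item': 1, 'y': 87}, value=45

Final answer: {'item': 1, 'y': 87}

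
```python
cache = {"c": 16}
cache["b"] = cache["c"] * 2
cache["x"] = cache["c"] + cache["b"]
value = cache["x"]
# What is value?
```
Trace:
  cache={'c': 16}
  cache={'c': 16, 'b': 32}
  cache={'c': 16, 'b': 32, 'x': 48}
  cache={'c': 16, 'b': 32, 'x': 48}, value=48

Final answer: 48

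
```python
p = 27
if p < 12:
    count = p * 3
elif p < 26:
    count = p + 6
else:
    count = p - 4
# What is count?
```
Trace:
  p=27
  p=27, count=23

Final answer: 23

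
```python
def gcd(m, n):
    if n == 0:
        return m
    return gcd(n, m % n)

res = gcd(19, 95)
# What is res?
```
Call trace:
gcd(m=19, n=95)
  gcd(m=95, n=19)
    gcd(m=19, n=0)
    -> return 19
  -> return 19
-> return 19

Final answer: 19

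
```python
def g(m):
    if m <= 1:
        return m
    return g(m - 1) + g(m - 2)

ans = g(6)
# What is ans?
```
Call trace (a repeated sub-call is expanded the first time; later identical calls just restate its return value):
g(m=6)
  g(m=5)
    g(m=4)
      g(m=3)
        g(m=2)
          g(m=1)
          -> return 1
          g(m=0)
          -> return 0
        -> return 1
        g(m=1)
        -> return 1
      -> return 2
      g(m=2) -> return 1  (same call as traced above)
    -> return 3
    g(m=3) -> return 2  (same call as traced above)
  -> return 5
  g(m=4) -> return 3  (same call as traced above)
-> return 8

Final answer: 8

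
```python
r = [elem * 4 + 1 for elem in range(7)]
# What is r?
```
Trace:
  elem=0
  elem=1
  elem=2
  elem=3
  elem=4
  elem=5
  elem=6
  r=[1, 5, 9, 13, 17, 21, 25]

Final answer: [1, 5, 9, 13, 17, 21, 25]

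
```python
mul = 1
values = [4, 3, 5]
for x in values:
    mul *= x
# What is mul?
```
Trace:
  mul=1
  mul=4, x=4
  mul=12, x=3
  mul=60, x=5

Final answer: 60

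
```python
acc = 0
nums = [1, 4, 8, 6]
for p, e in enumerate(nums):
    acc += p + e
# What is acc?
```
Trace:
  acc=0
  acc=1, p=0, e=1
  acc=6, p=1, e=4
  acc=16, p=2, e=8
  acc=25, p=3, e=6

Final answer: 25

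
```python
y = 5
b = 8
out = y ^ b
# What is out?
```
Trace:
  y=5
  y=5, b=8
  y=5, b=8, out=13

Final answer: 13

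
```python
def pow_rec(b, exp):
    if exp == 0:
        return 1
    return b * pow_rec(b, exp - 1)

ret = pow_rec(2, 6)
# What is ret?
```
Call trace:
pow_rec(b=2, exp=6)
  pow_rec(b=2, exp=5)
    pow_rec(b=2, exp=4)
      pow_rec(b=2, exp=3)
        pow_rec(b=2, exp=2)
          pow_rec(b=2, exp=1)
            pow_rec(b=2, exp=0)
            -> return 1
          -> return 2
        -> return 4
      -> return 8
    -> return 16
  -> return 32
-> return 64

Final answer: 64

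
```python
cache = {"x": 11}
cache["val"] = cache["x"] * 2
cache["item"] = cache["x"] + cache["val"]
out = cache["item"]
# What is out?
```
Trace:
  cache={'x': 11}
  cache={'x': 11, 'val': 22}
  cache={'x': 11, 'val': 22, 'item': 33}
  cache={'x': 11, 'val': 22, 'item': 33}, out=33

Final answer: 33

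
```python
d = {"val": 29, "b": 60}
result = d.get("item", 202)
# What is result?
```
Trace:
  d={'val': 29, 'b': 60}
  d={'val': 29, 'b': 60}, result=202

Final answer: 202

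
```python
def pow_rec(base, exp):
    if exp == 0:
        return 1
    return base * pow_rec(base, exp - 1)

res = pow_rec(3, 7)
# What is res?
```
Call trace:
pow_rec(base=3, exp=7)
  pow_rec(base=3, exp=6)
    pow_rec(base=3, exp=5)
      pow_rec(base=3, exp=4)
        pow_rec(base=3, exp=3)
          pow_rec(base=3, exp=2)
            pow_rec(base=3, exp=1)
              pow_rec(base=3, exp=0)
              -> return 1
            -> return 3
          -> return 9
        -> return 27
      -> return 81
    -> return 243
  -> return 729
-> return 2187

Final answer: 2187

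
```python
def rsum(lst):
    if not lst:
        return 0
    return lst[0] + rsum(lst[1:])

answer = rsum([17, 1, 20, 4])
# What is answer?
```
Call trace:
rsum(lst=[17, 1, 20, 4])
  rsum(lst=[1, 20, 4])
    rsum(lst=[20, 4])
      rsum(lst=[4])
        rsum(lst=[])
        -> return 0
      -> return 4
    -> return 24
  -> return 25
-> return 42

Final answer: 42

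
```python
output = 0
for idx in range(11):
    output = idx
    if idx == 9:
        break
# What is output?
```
Trace:
  output=0
  output=0, idx=0
  output=1, idx=1
  output=2, idx=2
  output=3, idx=3
  output=4, idx=4
  output=5, idx=5
  output=6, idx=6
  output=7, idx=7
  output=8, idx=8
  output=9, idx=9

Final answer: 9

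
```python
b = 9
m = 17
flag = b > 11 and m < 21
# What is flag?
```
Trace:
  b=9
  b=9, m=17
  b=9, m=17, flag=False

Final answer: False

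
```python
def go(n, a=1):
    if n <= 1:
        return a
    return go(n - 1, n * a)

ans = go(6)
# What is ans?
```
Call trace:
go(n=6, a=1)
  go(n=5, a=6)
    go(n=4, a=30)
      go(n=3, a=120)
        go(n=2, a=360)
          go(n=1, a=720)
          -> return 720
        -> return 720
      -> return 720
    -> return 720
  -> return 720
-> return 720

Final answer: 720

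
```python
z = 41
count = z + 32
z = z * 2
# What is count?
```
Trace:
  z=41
  z=41, count=73
  z=82, count=73

Final answer: 73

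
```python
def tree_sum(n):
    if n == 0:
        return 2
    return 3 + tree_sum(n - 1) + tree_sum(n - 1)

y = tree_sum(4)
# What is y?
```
Call trace (a repeated sub-call is expanded the first time; later identical calls just restate its return value):
tree_sum(n=4)
  tree_sum(n=3)
    tree_sum(n=2)
      tree_sum(n=1)
        tree_sum(n=0)
        -> return 2
        tree_sum(n=0)
        -> return 2
      -> return 7
      tree_sum(n=1) -> return 7  (same call as traced above)
    -> return 17
    tree_sum(n=2) -> return 17  (same call as traced above)
  -> return 37
  tree_sum(n=3) -> return 37  (same call as traced above)
-> return 77

Final answer: 77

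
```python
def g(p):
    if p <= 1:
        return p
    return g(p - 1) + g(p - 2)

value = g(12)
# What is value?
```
Call trace (a repeated sub-call is expanded the first time; later identical calls just restate its return value):
g(p=12)
  g(p=11)
    g(p=10)
      g(p=9)
        g(p=8)
          g(p=7)
            g(p=6)
              g(p=5)
                g(p=4)
                  g(p=3)
                    g(p=2)
                      g(p=1)
                      -> return 1
                      g(p=0)
                      -> return 0
                    -> return 1
                    g(p=1)
                    -> return 1
                  -> return 2
                  g(p=2) -> return 1  (same call as traced above)
                -> return 3
                g(p=3) -> return 2  (same call as traced above)
              -> return 5
              g(p=4) -> return 3  (same call as traced above)
            -> return 8
            g(p=5) -> return 5  (same call as traced above)
          -> return 13
          g(p=6) -> return 8  (same call as traced above)
        -> return 21
        g(p=7) -> return 13  (same call as traced above)
      -> return 34
      g(p=8) -> return 21  (same call as traced above)
    -> return 55
    g(p=9) -> return 34  (same call as traced above)
  -> return 89
  g(p=10) -> return 55  (same call as traced above)
-> return 144

Final answer: 144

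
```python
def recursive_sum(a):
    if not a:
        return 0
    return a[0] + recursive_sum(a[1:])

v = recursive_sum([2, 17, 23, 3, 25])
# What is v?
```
Call trace:
recursive_sum(a=[2, 17, 23, 3, 25])
  recursive_sum(a=[17, 23, 3, 25])
    recursive_sum(a=[23, 3, 25])
      recursive_sum(a=[3, 25])
        recursive_sum(a=[25])
          recursive_sum(a=[])
          -> return 0
        -> return 25
      -> return 28
    -> return 51
  -> return 68
-> return 70

Final answer: 70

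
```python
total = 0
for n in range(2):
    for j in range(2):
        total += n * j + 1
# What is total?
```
Trace:
  total=0
  total=1, n=0, j=0
  total=2, n=0, j=1
  total=3, n=1, j=0
  total=5, n=1, j=1

Final answer: 5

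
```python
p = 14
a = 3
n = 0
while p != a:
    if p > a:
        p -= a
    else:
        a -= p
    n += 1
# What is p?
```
Trace:
  p=14
  p=14, a=3
  p=14, a=3, n=0
  p=11, a=3, n=1
  p=8, a=3, n=2
  p=5, a=3, n=3
  p=2, a=3, n=4
  p=2, a=1, n=5
  p=1, a=1, n=6

Final answer: 1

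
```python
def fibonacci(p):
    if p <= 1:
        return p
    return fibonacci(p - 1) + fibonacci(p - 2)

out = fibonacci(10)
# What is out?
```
Call trace (a repeated sub-call is expanded the first time; later identical calls just restate its return value):
fibonacci(p=10)
  fibonacci(p=9)
    fibonacci(p=8)
      fibonacci(p=7)
        fibonacci(p=6)
          fibonacci(p=5)
            fibonacci(p=4)
              fibonacci(p=3)
                fibonacci(p=2)
                  fibonacci(p=1)
                  -> return 1
                  fibonacci(p=0)
                  -> return 0
                -> return 1
                fibonacci(p=1)
                -> return 1
              -> return 2
              fibonacci(p=2) -> return 1  (same call as traced above)
            -> return 3
            fibonacci(p=3) -> return 2  (same call as traced above)
          -> return 5
          fibonacci(p=4) -> return 3  (same call as traced above)
        -> return 8
        fibonacci(p=5) -> return 5  (same call as traced above)
      -> return 13
      fibonacci(p=6) -> return 8  (same call as traced above)
    -> return 21
    fibonacci(p=7) -> return 13  (same call as traced above)
  -> return 34
  fibonacci(p=8) -> return 21  (same call as traced above)
-> return 55

Final answer: 55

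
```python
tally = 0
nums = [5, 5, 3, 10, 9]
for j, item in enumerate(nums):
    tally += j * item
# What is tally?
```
Trace:
  tally=0
  tally=0, j=0, item=5
  tally=5, j=1, item=5
  tally=11, j=2, item=3
  tally=41, j=3, item=10
  tally=77, j=4, item=9

Final answer: 77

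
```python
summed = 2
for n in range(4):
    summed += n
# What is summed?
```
Trace:
  summed=2
  summed=2, n=0
  summed=3, n=1
  summed=5, n=2
  summed=8, n=3

Final answer: 8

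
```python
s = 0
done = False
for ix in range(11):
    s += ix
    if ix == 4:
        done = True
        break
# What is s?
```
Trace:
  s=0
  s=0, done=False
  s=0, done=False, ix=0
  s=1, done=False, ix=1
  s=3, done=False, ix=2
  s=6, done=False, ix=3
  s=10, done=True, ix=4

Final answer: 10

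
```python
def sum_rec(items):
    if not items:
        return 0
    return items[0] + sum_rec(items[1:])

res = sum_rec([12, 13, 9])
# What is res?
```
Call trace:
sum_rec(items=[12, 13, 9])
  sum_rec(items=[13, 9])
    sum_rec(items=[9])
      sum_rec(items=[])
      -> return 0
    -> return 9
  -> return 22
-> return 34

Final answer: 34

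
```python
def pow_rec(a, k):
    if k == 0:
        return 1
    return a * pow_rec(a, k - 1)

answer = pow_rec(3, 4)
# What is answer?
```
Call trace:
pow_rec(a=3, k=4)
  pow_rec(a=3, k=3)
    pow_rec(a=3, k=2)
      pow_rec(a=3, k=1)
        pow_rec(a=3, k=0)
        -> return 1
      -> return 3
    -> return 9
  -> return 27
-> return 81

Final answer: 81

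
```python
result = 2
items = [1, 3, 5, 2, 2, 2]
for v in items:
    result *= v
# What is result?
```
Trace:
  result=2
  result=2, v=1
  result=6, v=3
  result=30, v=5
  result=60, v=2
  result=120, v=2
  result=240, v=2

Final answer: 240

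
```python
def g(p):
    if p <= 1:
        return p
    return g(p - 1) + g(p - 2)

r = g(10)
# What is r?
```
Call trace (a repeated sub-call is expanded the first time; later identical calls just restate its return value):
g(p=10)
  g(p=9)
    g(p=8)
      g(p=7)
        g(p=6)
          g(p=5)
            g(p=4)
              g(p=3)
                g(p=2)
                  g(p=1)
                  -> return 1
                  g(p=0)
                  -> return 0
                -> return 1
                g(p=1)
                -> return 1
              -> return 2
              g(p=2) -> return 1  (same call as traced above)
            -> return 3
            g(p=3) -> return 2  (same call as traced above)
          -> return 5
          g(p=4) -> return 3  (same call as traced above)
        -> return 8
        g(p=5) -> return 5  (same call as traced above)
      -> return 13
      g(p=6) -> return 8  (same call as traced above)
    -> return 21
    g(p=7) -> return 13  (same call as traced above)
  -> return 34
  g(p=8) -> return 21  (same call as traced above)
-> return 55

Final answer: 55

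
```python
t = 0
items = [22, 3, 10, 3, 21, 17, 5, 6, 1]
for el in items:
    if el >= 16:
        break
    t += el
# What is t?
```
Trace:
  t=0
  t=0, el=22

Final answer: 0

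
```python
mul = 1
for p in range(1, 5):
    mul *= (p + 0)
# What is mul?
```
Trace:
  mul=1
  mul=1, p=1
  mul=2, p=2
  mul=6, p=3
  mul=24, p=4

Final answer: 24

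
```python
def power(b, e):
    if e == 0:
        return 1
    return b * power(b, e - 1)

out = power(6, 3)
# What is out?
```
Call trace:
power(b=6, e=3)
  power(b=6, e=2)
    power(b=6, e=1)
      power(b=6, e=0)
      -> return 1
    -> return 6
  -> return 36
-> return 216

Final answer: 216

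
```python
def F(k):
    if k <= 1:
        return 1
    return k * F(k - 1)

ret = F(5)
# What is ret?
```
Call trace:
F(k=5)
  F(k=4)
    F(k=3)
      F(k=2)
        F(k=1)
        -> return 1
      -> return 2
    -> return 6
  -> return 24
-> return 120

Final answer: 120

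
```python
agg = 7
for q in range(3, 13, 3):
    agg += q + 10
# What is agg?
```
Trace:
  agg=7
  agg=20, q=3
  agg=36, q=6
  agg=55, q=9
  agg=77, q=12

Final answer: 77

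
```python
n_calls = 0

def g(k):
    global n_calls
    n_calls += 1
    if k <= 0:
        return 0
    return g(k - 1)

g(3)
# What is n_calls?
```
Call trace:
g(k=3)
  g(k=2)
    g(k=1)
      g(k=0)
      -> return 0
    -> return 0
  -> return 0
-> return 0

n_calls is incremented once per call. g is entered once for each k = 3, 2, 1, 0 (the k <= 0 call returns without recursing), i.e. 3 + 1 calls.
n_calls = 4

Final answer: 4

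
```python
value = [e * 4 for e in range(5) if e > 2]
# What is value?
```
Trace:
  e=0
  e=1
  e=2
  e=3
  e=4
  value=[12, 16]

Final answer: [12, 16]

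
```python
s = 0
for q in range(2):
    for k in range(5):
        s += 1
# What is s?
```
Trace:
  s=0
  s=1, q=0, k=0
  s=2, q=0, k=1
  s=3, q=0, k=2
  s=4, q=0, k=3
  s=5, q=0, k=4
  s=6, q=1, k=0
  s=7, q=1, k=1
  s=8, q=1, k=2
  s=9, q=1, k=3
  s=10, q=1, k=4

Final answer: 10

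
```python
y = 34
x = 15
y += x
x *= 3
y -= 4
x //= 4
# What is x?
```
Trace:
  y=34
  y=34, x=15
  y=49, x=15
  y=49, x=45
  y=45, x=45
  y=45, x=11

Final answer: 11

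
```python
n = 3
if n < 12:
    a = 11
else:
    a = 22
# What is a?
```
Trace:
  n=3
  n=3, a=11

Final answer: 11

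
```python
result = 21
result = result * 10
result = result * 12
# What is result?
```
Trace:
  result=21
  result=210
  result=2520

Final answer: 2520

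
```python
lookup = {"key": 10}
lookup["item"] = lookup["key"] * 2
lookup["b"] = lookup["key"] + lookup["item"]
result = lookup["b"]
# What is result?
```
Trace:
  lookup={'key': 10}
  lookup={'key': 10, 'item': 20}
  lookup={'key': 10, 'item': 20, 'b': 30}
  lookup={'key': 10, 'item': 20, 'b': 30}, result=30

Final answer: 30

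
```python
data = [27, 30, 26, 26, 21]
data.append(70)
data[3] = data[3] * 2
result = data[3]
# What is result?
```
Trace:
  data=[27, 30, 26, 26, 21]
  data=[27, 30, 26, 26, 21, 70]
  data=[27, 30, 26, 52, 21, 70]
  data=[27, 30, 26, 52, 21, 70], result=52

Final answer: 52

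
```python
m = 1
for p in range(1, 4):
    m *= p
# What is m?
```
Trace:
  m=1
  m=1, p=1
  m=2, p=2
  m=6, p=3

Final answer: 6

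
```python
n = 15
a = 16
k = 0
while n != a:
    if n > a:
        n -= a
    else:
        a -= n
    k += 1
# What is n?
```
Trace:
  n=15
  n=15, a=16
  n=15, a=16, k=0
  n=15, a=1, k=1
  n=14, a=1, k=2
  n=13, a=1, k=3
  n=12, a=1, k=4
  n=11, a=1, k=5
  n=10, a=1, k=6
  n=9, a=1, k=7
  n=8, a=1, k=8
  n=7, a=1, k=9
  n=6, a=1, k=10
  n=5, a=1, k=11
  n=4, a=1, k=12
  n=3, a=1, k=13
  n=2, a=1, k=14
  n=1, a=1, k=15

Final answer: 1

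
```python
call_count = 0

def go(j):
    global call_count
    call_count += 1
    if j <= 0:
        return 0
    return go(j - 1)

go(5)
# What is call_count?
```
Call trace:
go(j=5)
  go(j=4)
    go(j=3)
      go(j=2)
        go(j=1)
          go(j=0)
          -> return 0
        -> return 0
      -> return 0
    -> return 0
  -> return 0
-> return 0

call_count is incremented once per call. go is entered once for each j = 5, 4, 3, 2, 1, 0 (the j <= 0 call returns without recursing), i.e. 5 + 1 calls.
call_count = 6

Final answer: 6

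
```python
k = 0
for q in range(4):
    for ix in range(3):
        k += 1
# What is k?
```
Trace:
  k=0
  k=1, q=0, ix=0
  k=2, q=0, ix=1
  k=3, q=0, ix=2
  k=4, q=1, ix=0
  k=5, q=1, ix=1
  k=6, q=1, ix=2
  k=7, q=2, ix=0
  k=8, q=2, ix=1
  k=9, q=2, ix=2
  k=10, q=3, ix=0
  k=11, q=3, ix=1
  k=12, q=3, ix=2

Final answer: 12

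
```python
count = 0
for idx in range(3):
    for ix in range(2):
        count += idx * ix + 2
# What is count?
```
Trace:
  count=0
  count=2, idx=0, ix=0
  count=4, idx=0, ix=1
  count=6, idx=1, ix=0
  count=9, idx=1, ix=1
  count=11, idx=2, ix=0
  count=15, idx=2, ix=1

Final answer: 15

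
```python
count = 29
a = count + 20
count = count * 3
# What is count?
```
Trace:
  count=29
  count=29, a=49
  count=87, a=49

Final answer: 87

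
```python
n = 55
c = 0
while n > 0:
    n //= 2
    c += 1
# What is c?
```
Trace:
  n=55
  n=55, c=0
  n=27, c=1
  n=13, c=2
  n=6, c=3
  n=3, c=4
  n=1, c=5
  n=0, c=6

Final answer: 6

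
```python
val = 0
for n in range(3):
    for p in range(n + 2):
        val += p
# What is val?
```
Trace:
  val=0
  val=0, n=0, p=0
  val=1, n=0, p=1
  val=1, n=1, p=0
  val=2, n=1, p=1
  val=4, n=1, p=2
  val=4, n=2, p=0
  val=5, n=2, p=1
  val=7, n=2, p=2
  val=10, n=2, p=3

Final answer: 10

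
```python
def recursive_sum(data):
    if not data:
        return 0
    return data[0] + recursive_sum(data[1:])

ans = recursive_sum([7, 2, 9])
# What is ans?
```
Call trace:
recursive_sum(data=[7, 2, 9])
  recursive_sum(data=[2, 9])
    recursive_sum(data=[9])
      recursive_sum(data=[])
      -> return 0
    -> return 9
  -> return 11
-> return 18

Final answer: 18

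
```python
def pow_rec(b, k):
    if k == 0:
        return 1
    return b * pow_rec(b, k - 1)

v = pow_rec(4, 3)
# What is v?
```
Call trace:
pow_rec(b=4, k=3)
  pow_rec(b=4, k=2)
    pow_rec(b=4, k=1)
      pow_rec(b=4, k=0)
      -> return 1
    -> return 4
  -> return 16
-> return 64

Final answer: 64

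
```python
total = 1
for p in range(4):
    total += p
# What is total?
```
Trace:
  total=1
  total=1, p=0
  total=2, p=1
  total=4, p=2
  total=7, p=3

Final answer: 7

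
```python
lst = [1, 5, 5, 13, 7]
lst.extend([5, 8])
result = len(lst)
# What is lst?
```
Trace:
  lst=[1, 5, 5, 13, 7]
  lst=[1, 5, 5, 13, 7, 5, 8]
  lst=[1, 5, 5, 13, 7, 5, 8], result=7

Final answer: [1, 5, 5, 13, 7, 5, 8]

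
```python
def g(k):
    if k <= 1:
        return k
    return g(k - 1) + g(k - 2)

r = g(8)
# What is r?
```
Call trace (a repeated sub-call is expanded the first time; later identical calls just restate its return value):
g(k=8)
  g(k=7)
    g(k=6)
      g(k=5)
        g(k=4)
          g(k=3)
            g(k=2)
              g(k=1)
              -> return 1
              g(k=0)
              -> return 0
            -> return 1
            g(k=1)
            -> return 1
          -> return 2
          g(k=2) -> return 1  (same call as traced above)
        -> return 3
        g(k=3) -> return 2  (same call as traced above)
      -> return 5
      g(k=4) -> return 3  (same call as traced above)
    -> return 8
    g(k=5) -> return 5  (same call as traced above)
  -> return 13
  g(k=6) -> return 8  (same call as traced above)
-> return 21

Final answer: 21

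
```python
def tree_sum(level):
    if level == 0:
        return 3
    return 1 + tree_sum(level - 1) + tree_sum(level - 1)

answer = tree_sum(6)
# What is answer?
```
Call trace (a repeated sub-call is expanded the first time; later identical calls just restate its return value):
tree_sum(level=6)
  tree_sum(level=5)
    tree_sum(level=4)
      tree_sum(level=3)
        tree_sum(level=2)
          tree_sum(level=1)
            tree_sum(level=0)
            -> return 3
            tree_sum(level=0)
            -> return 3
          -> return 7
          tree_sum(level=1) -> return 7  (same call as traced above)
        -> return 15
        tree_sum(level=2) -> return 15  (same call as traced above)
      -> return 31
      tree_sum(level=3) -> return 31  (same call as traced above)
    -> return 63
    tree_sum(level=4) -> return 63  (same call as traced above)
  -> return 127
  tree_sum(level=5) -> return 127  (same call as traced above)
-> return 255

Final answer: 255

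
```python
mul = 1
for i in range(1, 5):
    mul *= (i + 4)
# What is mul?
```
Trace:
  mul=1
  mul=5, i=1
  mul=30, i=2
  mul=210, i=3
  mul=1680, i=4

Final answer: 1680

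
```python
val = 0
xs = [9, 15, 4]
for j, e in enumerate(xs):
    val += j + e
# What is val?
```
Trace:
  val=0
  val=9, j=0, e=9
  val=25, j=1, e=15
  val=31, j=2, e=4

Final answer: 31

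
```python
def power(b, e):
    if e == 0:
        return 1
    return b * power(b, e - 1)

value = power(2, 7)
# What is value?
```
Call trace:
power(b=2, e=7)
  power(b=2, e=6)
    power(b=2, e=5)
      power(b=2, e=4)
        power(b=2, e=3)
          power(b=2, e=2)
            power(b=2, e=1)
              power(b=2, e=0)
              -> return 1
            -> return 2
          -> return 4
        -> return 8
      -> return 16
    -> return 32
  -> return 64
-> return 128

Final answer: 128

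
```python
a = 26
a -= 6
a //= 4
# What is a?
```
Trace:
  a=26
  a=20
  a=5

Final answer: 5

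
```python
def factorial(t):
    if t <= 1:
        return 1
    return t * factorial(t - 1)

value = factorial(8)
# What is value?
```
Call trace:
factorial(t=8)
  factorial(t=7)
    factorial(t=6)
      factorial(t=5)
        factorial(t=4)
          factorial(t=3)
            factorial(t=2)
              factorial(t=1)
              -> return 1
            -> return 2
          -> return 6
        -> return 24
      -> return 120
    -> return 720
  -> return 5040
-> return 40320

Final answer: 40320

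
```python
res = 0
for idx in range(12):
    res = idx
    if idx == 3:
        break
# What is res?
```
Trace:
  res=0
  res=0, idx=0
  res=1, idx=1
  res=2, idx=2
  res=3, idx=3

Final answer: 3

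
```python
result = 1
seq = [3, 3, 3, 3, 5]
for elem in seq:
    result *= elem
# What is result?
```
Trace:
  result=1
  result=3, elem=3
  result=9, elem=3
  result=27, elem=3
  result=81, elem=3
  result=405, elem=5

Final answer: 405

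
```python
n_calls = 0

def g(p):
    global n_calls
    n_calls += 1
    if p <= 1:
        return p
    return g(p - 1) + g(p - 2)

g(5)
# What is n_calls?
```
Call trace (a repeated sub-call is expanded the first time; later identical calls just restate its return value):
g(p=5)
  g(p=4)
    g(p=3)
      g(p=2)
        g(p=1)
        -> return 1
        g(p=0)
        -> return 0
      -> return 1
      g(p=1)
      -> return 1
    -> return 2
    g(p=2) -> return 1  (same call as traced above)
  -> return 3
  g(p=3) -> return 2  (same call as traced above)
-> return 5

n_calls is incremented once per call, so count the calls in each subtree. Let C(p) = number of calls made by g(p).
C(0) = C(1) = 1 (base case, no recursion); C(p) = 1 + C(p - 1) + C(p - 2) otherwise.
C(2) = 1 + C(1) + C(0) = 1 + 1 + 1 = 3
C(3) = 1 + C(2) + C(1) = 1 + 3 + 1 = 5
C(4) = 1 + C(3) + C(2) = 1 + 5 + 3 = 9
C(5) = 1 + C(4) + C(3) = 1 + 9 + 5 = 15
n_calls = C(5) = 15

Final answer: 15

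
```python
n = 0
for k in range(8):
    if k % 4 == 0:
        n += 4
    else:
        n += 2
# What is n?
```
Trace:
  n=0
  n=4, k=0
  n=6, k=1
  n=8, k=2
  n=10, k=3
  n=14, k=4
  n=16, k=5
  n=18, k=6
  n=20, k=7

Final answer: 20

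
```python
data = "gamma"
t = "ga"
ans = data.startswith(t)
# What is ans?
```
Trace:
  data='gamma'
  data='gamma', t='ga'
  data='gamma', t='ga', ans=True

Final answer: True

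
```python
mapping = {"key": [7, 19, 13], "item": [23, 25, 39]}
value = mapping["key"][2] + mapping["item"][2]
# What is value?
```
Trace:
  mapping={'key': [7, 19, 13], 'item': [23, 25, 39]}
  mapping={'key': [7, 19, 13], 'item': [23, 25, 39]}, value=52

Final answer: 52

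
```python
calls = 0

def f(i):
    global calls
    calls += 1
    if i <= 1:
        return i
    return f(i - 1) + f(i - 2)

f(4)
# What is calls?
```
Call trace (a repeated sub-call is expanded the first time; later identical calls just restate its return value):
f(i=4)
  f(i=3)
    f(i=2)
      f(i=1)
      -> return 1
      f(i=0)
      -> return 0
    -> return 1
    f(i=1)
    -> return 1
  -> return 2
  f(i=2) -> return 1  (same call as traced above)
-> return 3

calls is incremented once per call, so count the calls in each subtree. Let C(i) = number of calls made by f(i).
C(0) = C(1) = 1 (base case, no recursion); C(i) = 1 + C(i - 1) + C(i - 2) otherwise.
C(2) = 1 + C(1) + C(0) = 1 + 1 + 1 = 3
C(3) = 1 + C(2) + C(1) = 1 + 3 + 1 = 5
C(4) = 1 + C(3) + C(2) = 1 + 5 + 3 = 9
calls = C(4) = 9

Final answer: 9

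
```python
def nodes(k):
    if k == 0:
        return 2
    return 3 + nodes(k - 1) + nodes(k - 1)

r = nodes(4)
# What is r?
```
Call trace (a repeated sub-call is expanded the first time; later identical calls just restate its return value):
nodes(k=4)
  nodes(k=3)
    nodes(k=2)
      nodes(k=1)
        nodes(k=0)
        -> return 2
        nodes(k=0)
        -> return 2
      -> return 7
      nodes(k=1) -> return 7  (same call as traced above)
    -> return 17
    nodes(k=2) -> return 17  (same call as traced above)
  -> return 37
  nodes(k=3) -> return 37  (same call as traced above)
-> return 77

Final answer: 77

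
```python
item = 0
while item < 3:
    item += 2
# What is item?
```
Trace:
  item=0
  item=2
  item=4

Final answer: 4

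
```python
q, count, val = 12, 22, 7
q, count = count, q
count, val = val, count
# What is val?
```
Trace:
  q=12, count=22, val=7
  q=22, count=12, val=7
  q=22, count=7, val=12

Final answer: 12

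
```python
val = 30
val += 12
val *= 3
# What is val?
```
Trace:
  val=30
  val=42
  val=126

Final answer: 126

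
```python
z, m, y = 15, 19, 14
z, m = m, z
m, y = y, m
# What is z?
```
Trace:
  z=15, m=19, y=14
  z=19, m=15, y=14
  z=19, m=14, y=15

Final answer: 19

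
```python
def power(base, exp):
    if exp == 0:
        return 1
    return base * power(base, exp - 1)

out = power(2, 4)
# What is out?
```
Call trace:
power(base=2, exp=4)
  power(base=2, exp=3)
    power(base=2, exp=2)
      power(base=2, exp=1)
        power(base=2, exp=0)
        -> return 1
      -> return 2
    -> return 4
  -> return 8
-> return 16

Final answer: 16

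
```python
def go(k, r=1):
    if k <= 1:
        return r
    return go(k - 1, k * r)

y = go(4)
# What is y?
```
Call trace:
go(k=4, r=1)
  go(k=3, r=4)
    go(k=2, r=12)
      go(k=1, r=24)
      -> return 24
    -> return 24
  -> return 24
-> return 24

Final answer: 24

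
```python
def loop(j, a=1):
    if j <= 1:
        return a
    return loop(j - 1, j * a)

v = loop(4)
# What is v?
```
Call trace:
loop(j=4, a=1)
  loop(j=3, a=4)
    loop(j=2, a=12)
      loop(j=1, a=24)
      -> return 24
    -> return 24
  -> return 24
-> return 24

Final answer: 24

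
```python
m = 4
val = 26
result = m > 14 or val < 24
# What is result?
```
Trace:
  m=4
  m=4, val=26
  m=4, val=26, result=False

Final answer: False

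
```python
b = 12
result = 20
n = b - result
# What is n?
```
Trace:
  b=12
  b=12, result=20
  b=12, result=20, n=-8

Final answer: -8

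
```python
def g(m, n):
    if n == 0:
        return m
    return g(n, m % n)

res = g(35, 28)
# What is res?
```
Call trace:
g(m=35, n=28)
  g(m=28, n=7)
    g(m=7, n=0)
    -> return 7
  -> return 7
-> return 7

Final answer: 7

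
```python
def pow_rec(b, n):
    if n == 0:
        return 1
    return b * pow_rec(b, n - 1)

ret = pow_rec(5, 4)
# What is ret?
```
Call trace:
pow_rec(b=5, n=4)
  pow_rec(b=5, n=3)
    pow_rec(b=5, n=2)
      pow_rec(b=5, n=1)
        pow_rec(b=5, n=0)
        -> return 1
      -> return 5
    -> return 25
  -> return 125
-> return 625

Final answer: 625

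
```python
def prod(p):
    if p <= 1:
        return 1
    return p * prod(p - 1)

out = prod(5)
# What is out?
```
Call trace:
prod(p=5)
  prod(p=4)
    prod(p=3)
      prod(p=2)
        prod(p=1)
        -> return 1
      -> return 2
    -> return 6
  -> return 24
-> return 120

Final answer: 120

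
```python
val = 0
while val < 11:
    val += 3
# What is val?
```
Trace:
  val=0
  val=3
  val=6
  val=9
  val=12

Final answer: 12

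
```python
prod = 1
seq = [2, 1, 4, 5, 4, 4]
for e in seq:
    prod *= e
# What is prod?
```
Trace:
  prod=1
  prod=2, e=2
  prod=2, e=1
  prod=8, e=4
  prod=40, e=5
  prod=160, e=4
  prod=640, e=4

Final answer: 640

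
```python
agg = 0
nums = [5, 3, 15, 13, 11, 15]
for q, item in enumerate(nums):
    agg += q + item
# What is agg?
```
Trace:
  agg=0
  agg=5, q=0, item=5
  agg=9, q=1, item=3
  agg=26, q=2, item=15
  agg=42, q=3, item=13
  agg=57, q=4, item=11
  agg=77, q=5, item=15

Final answer: 77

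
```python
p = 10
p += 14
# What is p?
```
Trace:
  p=10
  p=24

Final answer: 24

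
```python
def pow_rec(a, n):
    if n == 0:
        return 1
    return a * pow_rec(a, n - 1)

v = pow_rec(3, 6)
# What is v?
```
Call trace:
pow_rec(a=3, n=6)
  pow_rec(a=3, n=5)
    pow_rec(a=3, n=4)
      pow_rec(a=3, n=3)
        pow_rec(a=3, n=2)
          pow_rec(a=3, n=1)
            pow_rec(a=3, n=0)
            -> return 1
          -> return 3
        -> return 9
      -> return 27
    -> return 81
  -> return 243
-> return 729

Final answer: 729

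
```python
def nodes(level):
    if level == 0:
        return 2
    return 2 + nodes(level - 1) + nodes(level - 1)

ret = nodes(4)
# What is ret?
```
Call trace (a repeated sub-call is expanded the first time; later identical calls just restate its return value):
nodes(level=4)
  nodes(level=3)
    nodes(level=2)
      nodes(level=1)
        nodes(level=0)
        -> return 2
        nodes(level=0)
        -> return 2
      -> return 6
      nodes(level=1) -> return 6  (same call as traced above)
    -> return 14
    nodes(level=2) -> return 14  (same call as traced above)
  -> return 30
  nodes(level=3) -> return 30  (same call as traced above)
-> return 62

Final answer: 62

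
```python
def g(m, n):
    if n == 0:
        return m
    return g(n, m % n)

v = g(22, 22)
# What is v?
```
Call trace:
g(m=22, n=22)
  g(m=22, n=0)
  -> return 22
-> return 22

Final answer: 22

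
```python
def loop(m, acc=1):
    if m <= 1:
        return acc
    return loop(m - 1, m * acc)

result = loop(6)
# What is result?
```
Call trace:
loop(m=6, acc=1)
  loop(m=5, acc=6)
    loop(m=4, acc=30)
      loop(m=3, acc=120)
        loop(m=2, acc=360)
          loop(m=1, acc=720)
          -> return 720
        -> return 720
      -> return 720
    -> return 720
  -> return 720
-> return 720

Final answer: 720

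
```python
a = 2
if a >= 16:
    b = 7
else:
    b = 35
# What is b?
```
Trace:
  a=2
  a=2, b=35

Final answer: 35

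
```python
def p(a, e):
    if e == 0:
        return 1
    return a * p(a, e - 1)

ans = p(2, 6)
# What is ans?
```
Call trace:
p(a=2, e=6)
  p(a=2, e=5)
    p(a=2, e=4)
      p(a=2, e=3)
        p(a=2, e=2)
          p(a=2, e=1)
            p(a=2, e=0)
            -> return 1
          -> return 2
        -> return 4
      -> return 8
    -> return 16
  -> return 32
-> return 64

Final answer: 64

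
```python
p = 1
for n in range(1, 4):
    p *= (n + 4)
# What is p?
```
Trace:
  p=1
  p=5, n=1
  p=30, n=2
  p=210, n=3

Final answer: 210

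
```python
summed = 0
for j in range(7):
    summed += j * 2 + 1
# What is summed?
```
Trace:
  summed=0
  summed=1, j=0
  summed=4, j=1
  summed=9, j=2
  summed=16, j=3
  summed=25, j=4
  summed=36, j=5
  summed=49, j=6

Final answer: 49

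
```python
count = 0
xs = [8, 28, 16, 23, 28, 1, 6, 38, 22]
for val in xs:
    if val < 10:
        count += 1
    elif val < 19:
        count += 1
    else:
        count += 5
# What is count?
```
Trace:
  count=0
  count=1, val=8
  count=6, val=28
  count=7, val=16
  count=12, val=23
  count=17, val=28
  count=18, val=1
  count=19, val=6
  count=24, val=38
  count=29, val=22

Final answer: 29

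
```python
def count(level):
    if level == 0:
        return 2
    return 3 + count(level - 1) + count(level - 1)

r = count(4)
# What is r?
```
Call trace (a repeated sub-call is expanded the first time; later identical calls just restate its return value):
count(level=4)
  count(level=3)
    count(level=2)
      count(level=1)
        count(level=0)
        -> return 2
        count(level=0)
        -> return 2
      -> return 7
      count(level=1) -> return 7  (same call as traced above)
    -> return 17
    count(level=2) -> return 17  (same call as traced above)
  -> return 37
  count(level=3) -> return 37  (same call as traced above)
-> return 77

Final answer: 77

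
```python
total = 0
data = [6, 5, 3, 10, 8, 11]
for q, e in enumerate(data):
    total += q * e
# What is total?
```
Trace:
  total=0
  total=0, q=0, e=6
  total=5, q=1, e=5
  total=11, q=2, e=3
  total=41, q=3, e=10
  total=73, q=4, e=8
  total=128, q=5, e=11

Final answer: 128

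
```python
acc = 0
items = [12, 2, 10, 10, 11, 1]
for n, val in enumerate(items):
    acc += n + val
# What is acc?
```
Trace:
  acc=0
  acc=12, n=0, val=12
  acc=15, n=1, val=2
  acc=27, n=2, val=10
  acc=40, n=3, val=10
  acc=55, n=4, val=11
  acc=61, n=5, val=1

Final answer: 61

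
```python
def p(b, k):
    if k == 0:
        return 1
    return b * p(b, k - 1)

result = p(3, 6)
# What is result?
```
Call trace:
p(b=3, k=6)
  p(b=3, k=5)
    p(b=3, k=4)
      p(b=3, k=3)
        p(b=3, k=2)
          p(b=3, k=1)
            p(b=3, k=0)
            -> return 1
          -> return 3
        -> return 9
      -> return 27
    -> return 81
  -> return 243
-> return 729

Final answer: 729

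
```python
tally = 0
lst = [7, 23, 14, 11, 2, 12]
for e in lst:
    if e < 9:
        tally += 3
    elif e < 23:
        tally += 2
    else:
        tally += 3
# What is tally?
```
Trace:
  tally=0
  tally=3, e=7
  tally=6, e=23
  tally=8, e=14
  tally=10, e=11
  tally=13, e=2
  tally=15, e=12

Final answer: 15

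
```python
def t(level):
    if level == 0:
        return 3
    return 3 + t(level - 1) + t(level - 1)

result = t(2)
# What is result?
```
Call trace (a repeated sub-call is expanded the first time; later identical calls just restate its return value):
t(level=2)
  t(level=1)
    t(level=0)
    -> return 3
    t(level=0)
    -> return 3
  -> return 9
  t(level=1) -> return 9  (same call as traced above)
-> return 21

Final answer: 21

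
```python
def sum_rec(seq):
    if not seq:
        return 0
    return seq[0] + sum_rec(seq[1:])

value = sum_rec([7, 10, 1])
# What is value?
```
Call trace:
sum_rec(seq=[7, 10, 1])
  sum_rec(seq=[10, 1])
    sum_rec(seq=[1])
      sum_rec(seq=[])
      -> return 0
    -> return 1
  -> return 11
-> return 18

Final answer: 18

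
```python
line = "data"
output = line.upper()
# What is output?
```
Trace:
  line='data'
  line='data', output='DATA'

Final answer: 'DATA'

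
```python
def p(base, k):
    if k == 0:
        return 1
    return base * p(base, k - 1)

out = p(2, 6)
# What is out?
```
Call trace:
p(base=2, k=6)
  p(base=2, k=5)
    p(base=2, k=4)
      p(base=2, k=3)
        p(base=2, k=2)
          p(base=2, k=1)
            p(base=2, k=0)
            -> return 1
          -> return 2
        -> return 4
      -> return 8
    -> return 16
  -> return 32
-> return 64

Final answer: 64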